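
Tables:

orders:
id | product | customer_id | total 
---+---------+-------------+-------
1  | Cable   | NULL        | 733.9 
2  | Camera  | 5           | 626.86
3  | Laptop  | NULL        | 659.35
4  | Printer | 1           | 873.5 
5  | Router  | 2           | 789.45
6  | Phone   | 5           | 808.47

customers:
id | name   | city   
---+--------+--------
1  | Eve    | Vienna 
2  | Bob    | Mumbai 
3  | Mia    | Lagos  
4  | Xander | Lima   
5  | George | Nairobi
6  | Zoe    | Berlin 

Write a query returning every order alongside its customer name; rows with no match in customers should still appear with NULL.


LEFT JOIN keeps every row from orders (the left table); where customer_id has no match in customers, the customer columns become NULL. Walk through each order:
  - order 1 (Cable): customer_id=NULL, no match -> kept with NULL
  - order 2 (Camera): customer_id=5 -> matches George
  - order 3 (Laptop): customer_id=NULL, no match -> kept with NULL
  - order 4 (Printer): customer_id=1 -> matches Eve
  - order 5 (Router): customer_id=2 -> matches Bob
  - order 6 (Phone): customer_id=5 -> matches George
All 6 rows appear; 2 have NULL customer.

SQL:
SELECT a.product, b.name AS customer
FROM orders a
LEFT JOIN customers b ON a.customer_id = b.id

Result:
product | customer
--------+---------
Cable   | NULL    
Camera  | George  
Laptop  | NULL    
Printer | Eve     
Router  | Bob     
Phone   | George  


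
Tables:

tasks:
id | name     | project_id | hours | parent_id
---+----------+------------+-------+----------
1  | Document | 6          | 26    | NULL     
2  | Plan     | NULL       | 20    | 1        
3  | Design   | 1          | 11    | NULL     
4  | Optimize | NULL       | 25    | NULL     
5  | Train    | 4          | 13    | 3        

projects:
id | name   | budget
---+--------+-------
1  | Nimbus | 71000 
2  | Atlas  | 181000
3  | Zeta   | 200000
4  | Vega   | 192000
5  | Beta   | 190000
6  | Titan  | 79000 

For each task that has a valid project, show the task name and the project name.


INNER JOIN keeps only tasks rows whose project_id matches an id in projects. Walk through each task:
  - task 1 (Document): project_id=6 -> matches Titan
  - task 2 (Plan): project_id=NULL, no match -> dropped
  - task 3 (Design): project_id=1 -> matches Nimbus
  - task 4 (Optimize): project_id=NULL, no match -> dropped
  - task 5 (Train): project_id=4 -> matches Vega
So 2 of 5 rows are dropped.

SQL:
SELECT a.name, b.name AS project
FROM tasks a
INNER JOIN projects b ON a.project_id = b.id

Result:
name     | project
---------+--------
Document | Titan  
Design   | Nimbus 
Train    | Vega   


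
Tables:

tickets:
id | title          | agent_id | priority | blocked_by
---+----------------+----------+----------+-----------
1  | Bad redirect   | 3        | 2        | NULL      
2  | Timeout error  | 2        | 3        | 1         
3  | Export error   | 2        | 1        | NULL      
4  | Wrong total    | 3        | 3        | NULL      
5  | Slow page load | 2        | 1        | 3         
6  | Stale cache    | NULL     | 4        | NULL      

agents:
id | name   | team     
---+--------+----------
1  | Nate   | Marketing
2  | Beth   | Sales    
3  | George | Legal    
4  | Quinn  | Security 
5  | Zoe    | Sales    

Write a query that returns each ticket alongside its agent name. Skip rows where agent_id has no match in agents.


INNER JOIN keeps only tickets rows whose agent_id matches an id in agents. Walk through each ticket:
  - ticket 1 (Bad redirect): agent_id=3 -> matches George
  - ticket 2 (Timeout error): agent_id=2 -> matches Beth
  - ticket 3 (Export error): agent_id=2 -> matches Beth
  - ticket 4 (Wrong total): agent_id=3 -> matches George
  - ticket 5 (Slow page load): agent_id=2 -> matches Beth
  - ticket 6 (Stale cache): agent_id=NULL, no match -> dropped
So 1 of 6 rows is dropped.

SQL:
SELECT a.title, b.name AS agent
FROM tickets a
INNER JOIN agents b ON a.agent_id = b.id

Result:
title          | agent 
---------------+-------
Bad redirect   | George
Timeout error  | Beth  
Export error   | Beth  
Wrong total    | George
Slow page load | Beth  


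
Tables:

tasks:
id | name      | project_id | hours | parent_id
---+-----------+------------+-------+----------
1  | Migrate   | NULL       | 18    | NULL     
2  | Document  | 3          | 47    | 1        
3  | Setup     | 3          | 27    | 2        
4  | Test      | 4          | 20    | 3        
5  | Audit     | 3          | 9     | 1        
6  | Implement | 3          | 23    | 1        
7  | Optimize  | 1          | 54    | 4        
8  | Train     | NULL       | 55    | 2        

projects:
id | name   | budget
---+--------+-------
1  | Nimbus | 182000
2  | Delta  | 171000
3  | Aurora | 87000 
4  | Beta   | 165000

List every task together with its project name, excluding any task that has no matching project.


INNER JOIN keeps only tasks rows whose project_id matches an id in projects. Walk through each task:
  - task 1 (Migrate): project_id=NULL, no match -> dropped
  - task 2 (Document): project_id=3 -> matches Aurora
  - task 3 (Setup): project_id=3 -> matches Aurora
  - task 4 (Test): project_id=4 -> matches Beta
  - task 5 (Audit): project_id=3 -> matches Aurora
  - task 6 (Implement): project_id=3 -> matches Aurora
  - task 7 (Optimize): project_id=1 -> matches Nimbus
  - task 8 (Train): project_id=NULL, no match -> dropped
So 2 of 8 rows are dropped.

SQL:
SELECT a.name, b.name AS project
FROM tasks a
INNER JOIN projects b ON a.project_id = b.id

Result:
name      | project
----------+--------
Document  | Aurora 
Setup     | Aurora 
Test      | Beta   
Audit     | Aurora 
Implement | Aurora 
Optimize  | Nimbus 


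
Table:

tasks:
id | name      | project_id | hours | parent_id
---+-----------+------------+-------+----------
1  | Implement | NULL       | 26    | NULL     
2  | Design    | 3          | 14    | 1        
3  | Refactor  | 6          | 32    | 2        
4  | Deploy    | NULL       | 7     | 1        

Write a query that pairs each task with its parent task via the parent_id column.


This is a self-join: tasks is joined to a second copy of itself, matching each row's parent_id to another row's id. Use LEFT JOIN so rows with parent_id=NULL are kept.
  - task 1 (Implement): parent_id=NULL -> NULL
  - task 2 (Design): parent_id=1 -> Implement
  - task 3 (Refactor): parent_id=2 -> Design
  - task 4 (Deploy): parent_id=1 -> Implement

SQL:
SELECT a.name AS item, b.name AS parent
FROM tasks a
LEFT JOIN tasks b ON a.parent_id = b.id

Result:
item      | parent   
----------+----------
Implement | NULL     
Design    | Implement
Refactor  | Design   
Deploy    | Implement


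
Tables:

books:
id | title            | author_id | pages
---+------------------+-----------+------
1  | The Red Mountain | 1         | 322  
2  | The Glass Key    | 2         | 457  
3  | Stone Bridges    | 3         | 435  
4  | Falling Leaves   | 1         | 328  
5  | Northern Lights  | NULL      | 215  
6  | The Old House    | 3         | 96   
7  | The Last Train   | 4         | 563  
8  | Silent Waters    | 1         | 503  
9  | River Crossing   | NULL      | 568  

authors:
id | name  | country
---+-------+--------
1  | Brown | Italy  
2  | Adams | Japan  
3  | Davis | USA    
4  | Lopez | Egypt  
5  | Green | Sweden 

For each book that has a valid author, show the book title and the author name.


INNER JOIN keeps only books rows whose author_id matches an id in authors. Walk through each book:
  - book 1 (The Red Mountain): author_id=1 -> matches Brown
  - book 2 (The Glass Key): author_id=2 -> matches Adams
  - book 3 (Stone Bridges): author_id=3 -> matches Davis
  - book 4 (Falling Leaves): author_id=1 -> matches Brown
  - book 5 (Northern Lights): author_id=NULL, no match -> dropped
  - book 6 (The Old House): author_id=3 -> matches Davis
  - book 7 (The Last Train): author_id=4 -> matches Lopez
  - book 8 (Silent Waters): author_id=1 -> matches Brown
  - book 9 (River Crossing): author_id=NULL, no match -> dropped
So 2 of 9 rows are dropped.

SQL:
SELECT a.title, b.name AS author
FROM books a
INNER JOIN authors b ON a.author_id = b.id

Result:
title            | author
-----------------+-------
The Red Mountain | Brown 
The Glass Key    | Adams 
Stone Bridges    | Davis 
Falling Leaves   | Brown 
The Old House    | Davis 
The Last Train   | Lopez 
Silent Waters    | Brown 


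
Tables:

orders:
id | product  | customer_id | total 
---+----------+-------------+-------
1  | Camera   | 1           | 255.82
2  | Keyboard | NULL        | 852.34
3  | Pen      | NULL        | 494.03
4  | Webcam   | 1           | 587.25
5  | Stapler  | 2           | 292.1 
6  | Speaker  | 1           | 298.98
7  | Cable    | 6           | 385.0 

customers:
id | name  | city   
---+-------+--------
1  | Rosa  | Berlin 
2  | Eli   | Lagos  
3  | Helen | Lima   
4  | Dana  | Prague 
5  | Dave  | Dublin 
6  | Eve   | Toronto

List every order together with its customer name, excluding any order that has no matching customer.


INNER JOIN keeps only orders rows whose customer_id matches an id in customers. Walk through each order:
  - order 1 (Camera): customer_id=1 -> matches Rosa
  - order 2 (Keyboard): customer_id=NULL, no match -> dropped
  - order 3 (Pen): customer_id=NULL, no match -> dropped
  - order 4 (Webcam): customer_id=1 -> matches Rosa
  - order 5 (Stapler): customer_id=2 -> matches Eli
  - order 6 (Speaker): customer_id=1 -> matches Rosa
  - order 7 (Cable): customer_id=6 -> matches Eve
So 2 of 7 rows are dropped.

SQL:
SELECT a.product, b.name AS customer
FROM orders a
INNER JOIN customers b ON a.customer_id = b.id

Result:
product | customer
--------+---------
Camera  | Rosa    
Webcam  | Rosa    
Stapler | Eli     
Speaker | Rosa    
Cable   | Eve     


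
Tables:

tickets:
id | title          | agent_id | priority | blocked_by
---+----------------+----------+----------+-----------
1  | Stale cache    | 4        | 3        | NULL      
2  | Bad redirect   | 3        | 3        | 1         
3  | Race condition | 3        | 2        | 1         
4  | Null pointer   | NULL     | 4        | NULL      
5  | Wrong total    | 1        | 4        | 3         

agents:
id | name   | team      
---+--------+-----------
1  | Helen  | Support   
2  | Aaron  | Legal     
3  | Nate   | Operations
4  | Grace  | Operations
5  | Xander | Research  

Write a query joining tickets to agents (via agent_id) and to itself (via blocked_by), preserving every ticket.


Two LEFT JOINs from the same base table tickets: one to agents via agent_id, one to tickets itself via blocked_by. Both are LEFT so every ticket is preserved.
Match against agents:
  - ticket 1 (Stale cache): agent_id=4 -> matches Grace
  - ticket 2 (Bad redirect): agent_id=3 -> matches Nate
  - ticket 3 (Race condition): agent_id=3 -> matches Nate
  - ticket 4 (Null pointer): agent_id=NULL, no match -> kept with NULL
  - ticket 5 (Wrong total): agent_id=1 -> matches Helen
Match against tickets (self):
  - ticket 1 (Stale cache): blocked_by=NULL -> NULL
  - ticket 2 (Bad redirect): blocked_by=1 -> Stale cache
  - ticket 3 (Race condition): blocked_by=1 -> Stale cache
  - ticket 4 (Null pointer): blocked_by=NULL -> NULL
  - ticket 5 (Wrong total): blocked_by=3 -> Race condition

SQL:
SELECT a.title, b.name AS agent, c.title AS blocked_by
FROM tickets a
LEFT JOIN agents b ON a.agent_id = b.id
LEFT JOIN tickets c ON a.blocked_by = c.id

Result:
title          | agent | blocked_by    
---------------+-------+---------------
Stale cache    | Grace | NULL          
Bad redirect   | Nate  | Stale cache   
Race condition | Nate  | Stale cache   
Null pointer   | NULL  | NULL          
Wrong total    | Helen | Race condition


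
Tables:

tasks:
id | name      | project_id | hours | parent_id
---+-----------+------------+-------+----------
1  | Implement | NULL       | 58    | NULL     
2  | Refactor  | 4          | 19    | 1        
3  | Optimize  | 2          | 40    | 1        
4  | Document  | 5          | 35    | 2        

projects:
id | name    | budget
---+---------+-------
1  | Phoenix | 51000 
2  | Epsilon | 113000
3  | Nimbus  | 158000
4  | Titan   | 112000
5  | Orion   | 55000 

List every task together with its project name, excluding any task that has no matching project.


INNER JOIN keeps only tasks rows whose project_id matches an id in projects. Walk through each task:
  - task 1 (Implement): project_id=NULL, no match -> dropped
  - task 2 (Refactor): project_id=4 -> matches Titan
  - task 3 (Optimize): project_id=2 -> matches Epsilon
  - task 4 (Document): project_id=5 -> matches Orion
So 1 of 4 rows is dropped.

SQL:
SELECT a.name, b.name AS project
FROM tasks a
INNER JOIN projects b ON a.project_id = b.id

Result:
name     | project
---------+--------
Refactor | Titan  
Optimize | Epsilon
Document | Orion  


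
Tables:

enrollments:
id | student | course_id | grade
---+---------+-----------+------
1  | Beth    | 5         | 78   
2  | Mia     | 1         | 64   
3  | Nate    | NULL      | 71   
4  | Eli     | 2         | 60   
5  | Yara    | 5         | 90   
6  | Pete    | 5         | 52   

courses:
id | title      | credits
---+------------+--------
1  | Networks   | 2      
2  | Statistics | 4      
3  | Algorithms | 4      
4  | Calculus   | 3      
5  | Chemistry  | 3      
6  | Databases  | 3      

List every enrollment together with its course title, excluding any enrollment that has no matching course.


INNER JOIN keeps only enrollments rows whose course_id matches an id in courses. Walk through each enrollment:
  - enrollment 1 (Beth): course_id=5 -> matches Chemistry
  - enrollment 2 (Mia): course_id=1 -> matches Networks
  - enrollment 3 (Nate): course_id=NULL, no match -> dropped
  - enrollment 4 (Eli): course_id=2 -> matches Statistics
  - enrollment 5 (Yara): course_id=5 -> matches Chemistry
  - enrollment 6 (Pete): course_id=5 -> matches Chemistry
So 1 of 6 rows is dropped.

SQL:
SELECT a.student, b.title AS course
FROM enrollments a
INNER JOIN courses b ON a.course_id = b.id

Result:
student | course    
--------+-----------
Beth    | Chemistry 
Mia     | Networks  
Eli     | Statistics
Yara    | Chemistry 
Pete    | Chemistry 


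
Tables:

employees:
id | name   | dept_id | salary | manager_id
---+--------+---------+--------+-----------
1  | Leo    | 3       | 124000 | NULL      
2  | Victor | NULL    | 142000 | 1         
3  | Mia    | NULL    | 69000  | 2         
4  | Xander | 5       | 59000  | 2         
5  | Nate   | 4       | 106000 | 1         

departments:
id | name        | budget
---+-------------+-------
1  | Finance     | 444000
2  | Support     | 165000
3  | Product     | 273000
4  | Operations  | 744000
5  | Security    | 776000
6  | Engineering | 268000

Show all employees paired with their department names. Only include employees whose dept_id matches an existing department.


INNER JOIN keeps only employees rows whose dept_id matches an id in departments. Walk through each employee:
  - employee 1 (Leo): dept_id=3 -> matches Product
  - employee 2 (Victor): dept_id=NULL, no match -> dropped
  - employee 3 (Mia): dept_id=NULL, no match -> dropped
  - employee 4 (Xander): dept_id=5 -> matches Security
  - employee 5 (Nate): dept_id=4 -> matches Operations
So 2 of 5 rows are dropped.

SQL:
SELECT a.name, b.name AS department
FROM employees a
INNER JOIN departments b ON a.dept_id = b.id

Result:
name   | department
-------+-----------
Leo    | Product   
Xander | Security  
Nate   | Operations


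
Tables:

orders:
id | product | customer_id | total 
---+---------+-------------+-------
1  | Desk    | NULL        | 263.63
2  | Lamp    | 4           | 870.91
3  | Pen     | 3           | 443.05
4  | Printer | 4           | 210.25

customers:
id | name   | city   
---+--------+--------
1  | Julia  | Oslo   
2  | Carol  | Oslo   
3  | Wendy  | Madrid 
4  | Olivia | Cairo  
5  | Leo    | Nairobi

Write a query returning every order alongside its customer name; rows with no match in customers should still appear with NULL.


LEFT JOIN keeps every row from orders (the left table); where customer_id has no match in customers, the customer columns become NULL. Walk through each order:
  - order 1 (Desk): customer_id=NULL, no match -> kept with NULL
  - order 2 (Lamp): customer_id=4 -> matches Olivia
  - order 3 (Pen): customer_id=3 -> matches Wendy
  - order 4 (Printer): customer_id=4 -> matches Olivia
All 4 rows appear; 1 has NULL customer.

SQL:
SELECT a.product, b.name AS customer
FROM orders a
LEFT JOIN customers b ON a.customer_id = b.id

Result:
product | customer
--------+---------
Desk    | NULL    
Lamp    | Olivia  
Pen     | Wendy   
Printer | Olivia  


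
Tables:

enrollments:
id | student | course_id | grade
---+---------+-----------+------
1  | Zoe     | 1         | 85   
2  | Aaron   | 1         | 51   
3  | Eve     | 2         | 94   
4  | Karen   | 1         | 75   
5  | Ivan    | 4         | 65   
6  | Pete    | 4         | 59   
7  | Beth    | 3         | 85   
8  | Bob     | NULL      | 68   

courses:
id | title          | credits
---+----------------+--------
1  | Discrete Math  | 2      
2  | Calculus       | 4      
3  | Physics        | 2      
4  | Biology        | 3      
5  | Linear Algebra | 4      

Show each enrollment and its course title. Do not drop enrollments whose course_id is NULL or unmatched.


LEFT JOIN keeps every row from enrollments (the left table); where course_id has no match in courses, the course columns become NULL. Walk through each enrollment:
  - enrollment 1 (Zoe): course_id=1 -> matches Discrete Math
  - enrollment 2 (Aaron): course_id=1 -> matches Discrete Math
  - enrollment 3 (Eve): course_id=2 -> matches Calculus
  - enrollment 4 (Karen): course_id=1 -> matches Discrete Math
  - enrollment 5 (Ivan): course_id=4 -> matches Biology
  - enrollment 6 (Pete): course_id=4 -> matches Biology
  - enrollment 7 (Beth): course_id=3 -> matches Physics
  - enrollment 8 (Bob): course_id=NULL, no match -> kept with NULL
All 8 rows appear; 1 has NULL course.

SQL:
SELECT a.student, b.title AS course
FROM enrollments a
LEFT JOIN courses b ON a.course_id = b.id

Result:
student | course       
--------+--------------
Zoe     | Discrete Math
Aaron   | Discrete Math
Eve     | Calculus     
Karen   | Discrete Math
Ivan    | Biology      
Pete    | Biology      
Beth    | Physics      
Bob     | NULL         


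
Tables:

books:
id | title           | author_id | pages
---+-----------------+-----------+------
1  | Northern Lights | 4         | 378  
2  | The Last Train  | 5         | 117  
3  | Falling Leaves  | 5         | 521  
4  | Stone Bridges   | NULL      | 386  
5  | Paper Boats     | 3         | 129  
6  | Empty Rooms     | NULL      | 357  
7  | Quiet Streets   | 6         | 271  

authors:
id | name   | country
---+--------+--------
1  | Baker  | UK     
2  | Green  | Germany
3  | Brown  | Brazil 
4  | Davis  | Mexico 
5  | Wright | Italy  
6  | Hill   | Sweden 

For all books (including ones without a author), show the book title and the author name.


LEFT JOIN keeps every row from books (the left table); where author_id has no match in authors, the author columns become NULL. Walk through each book:
  - book 1 (Northern Lights): author_id=4 -> matches Davis
  - book 2 (The Last Train): author_id=5 -> matches Wright
  - book 3 (Falling Leaves): author_id=5 -> matches Wright
  - book 4 (Stone Bridges): author_id=NULL, no match -> kept with NULL
  - book 5 (Paper Boats): author_id=3 -> matches Brown
  - book 6 (Empty Rooms): author_id=NULL, no match -> kept with NULL
  - book 7 (Quiet Streets): author_id=6 -> matches Hill
All 7 rows appear; 2 have NULL author.

SQL:
SELECT a.title, b.name AS author
FROM books a
LEFT JOIN authors b ON a.author_id = b.id

Result:
title           | author
----------------+-------
Northern Lights | Davis 
The Last Train  | Wright
Falling Leaves  | Wright
Stone Bridges   | NULL  
Paper Boats     | Brown 
Empty Rooms     | NULL  
Quiet Streets   | Hill  


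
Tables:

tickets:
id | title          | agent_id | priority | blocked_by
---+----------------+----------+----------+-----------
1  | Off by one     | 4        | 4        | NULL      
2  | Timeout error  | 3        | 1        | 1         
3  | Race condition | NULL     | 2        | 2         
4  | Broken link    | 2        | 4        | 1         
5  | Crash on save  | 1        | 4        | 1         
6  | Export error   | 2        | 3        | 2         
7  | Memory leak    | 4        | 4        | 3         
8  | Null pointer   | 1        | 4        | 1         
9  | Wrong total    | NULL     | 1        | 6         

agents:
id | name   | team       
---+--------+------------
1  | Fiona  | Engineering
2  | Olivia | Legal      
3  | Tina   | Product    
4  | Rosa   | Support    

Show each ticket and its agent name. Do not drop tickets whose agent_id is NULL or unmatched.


LEFT JOIN keeps every row from tickets (the left table); where agent_id has no match in agents, the agent columns become NULL. Walk through each ticket:
  - ticket 1 (Off by one): agent_id=4 -> matches Rosa
  - ticket 2 (Timeout error): agent_id=3 -> matches Tina
  - ticket 3 (Race condition): agent_id=NULL, no match -> kept with NULL
  - ticket 4 (Broken link): agent_id=2 -> matches Olivia
  - ticket 5 (Crash on save): agent_id=1 -> matches Fiona
  - ticket 6 (Export error): agent_id=2 -> matches Olivia
  - ticket 7 (Memory leak): agent_id=4 -> matches Rosa
  - ticket 8 (Null pointer): agent_id=1 -> matches Fiona
  - ticket 9 (Wrong total): agent_id=NULL, no match -> kept with NULL
All 9 rows appear; 2 have NULL agent.

SQL:
SELECT a.title, b.name AS agent
FROM tickets a
LEFT JOIN agents b ON a.agent_id = b.id

Result:
title          | agent 
---------------+-------
Off by one     | Rosa  
Timeout error  | Tina  
Race condition | NULL  
Broken link    | Olivia
Crash on save  | Fiona 
Export error   | Olivia
Memory leak    | Rosa  
Null pointer   | Fiona 
Wrong total    | NULL  


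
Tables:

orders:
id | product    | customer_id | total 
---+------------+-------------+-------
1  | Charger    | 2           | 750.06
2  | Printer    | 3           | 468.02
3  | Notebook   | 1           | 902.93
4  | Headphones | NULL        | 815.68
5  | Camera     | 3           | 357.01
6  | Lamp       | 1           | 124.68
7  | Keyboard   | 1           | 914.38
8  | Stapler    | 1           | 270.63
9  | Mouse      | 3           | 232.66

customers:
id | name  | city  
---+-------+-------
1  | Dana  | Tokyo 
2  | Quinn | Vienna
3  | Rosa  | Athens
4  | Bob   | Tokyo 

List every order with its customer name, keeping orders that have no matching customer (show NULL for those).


LEFT JOIN keeps every row from orders (the left table); where customer_id has no match in customers, the customer columns become NULL. Walk through each order:
  - order 1 (Charger): customer_id=2 -> matches Quinn
  - order 2 (Printer): customer_id=3 -> matches Rosa
  - order 3 (Notebook): customer_id=1 -> matches Dana
  - order 4 (Headphones): customer_id=NULL, no match -> kept with NULL
  - order 5 (Camera): customer_id=3 -> matches Rosa
  - order 6 (Lamp): customer_id=1 -> matches Dana
  - order 7 (Keyboard): customer_id=1 -> matches Dana
  - order 8 (Stapler): customer_id=1 -> matches Dana
  - order 9 (Mouse): customer_id=3 -> matches Rosa
All 9 rows appear; 1 has NULL customer.

SQL:
SELECT a.product, b.name AS customer
FROM orders a
LEFT JOIN customers b ON a.customer_id = b.id

Result:
product    | customer
-----------+---------
Charger    | Quinn   
Printer    | Rosa    
Notebook   | Dana    
Headphones | NULL    
Camera     | Rosa    
Lamp       | Dana    
Keyboard   | Dana    
Stapler    | Dana    
Mouse      | Rosa    


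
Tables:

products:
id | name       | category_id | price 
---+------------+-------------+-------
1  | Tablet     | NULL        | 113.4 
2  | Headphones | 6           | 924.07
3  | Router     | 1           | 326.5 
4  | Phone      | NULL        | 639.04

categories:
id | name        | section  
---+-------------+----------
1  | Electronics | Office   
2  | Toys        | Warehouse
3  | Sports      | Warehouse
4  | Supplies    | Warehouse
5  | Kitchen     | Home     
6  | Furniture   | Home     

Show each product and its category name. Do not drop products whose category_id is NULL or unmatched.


LEFT JOIN keeps every row from products (the left table); where category_id has no match in categories, the category columns become NULL. Walk through each product:
  - product 1 (Tablet): category_id=NULL, no match -> kept with NULL
  - product 2 (Headphones): category_id=6 -> matches Furniture
  - product 3 (Router): category_id=1 -> matches Electronics
  - product 4 (Phone): category_id=NULL, no match -> kept with NULL
All 4 rows appear; 2 have NULL category.

SQL:
SELECT a.name, b.name AS category
FROM products a
LEFT JOIN categories b ON a.category_id = b.id

Result:
name       | category   
-----------+------------
Tablet     | NULL       
Headphones | Furniture  
Router     | Electronics
Phone      | NULL       


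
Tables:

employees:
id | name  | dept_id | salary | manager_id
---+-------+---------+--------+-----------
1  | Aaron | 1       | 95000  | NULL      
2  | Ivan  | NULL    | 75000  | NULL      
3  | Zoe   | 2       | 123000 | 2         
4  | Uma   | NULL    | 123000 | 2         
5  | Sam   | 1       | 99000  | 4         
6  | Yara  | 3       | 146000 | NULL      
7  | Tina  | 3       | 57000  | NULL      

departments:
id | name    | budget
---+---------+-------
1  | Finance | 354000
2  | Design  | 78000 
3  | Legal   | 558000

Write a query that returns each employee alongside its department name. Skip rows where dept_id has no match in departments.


INNER JOIN keeps only employees rows whose dept_id matches an id in departments. Walk through each employee:
  - employee 1 (Aaron): dept_id=1 -> matches Finance
  - employee 2 (Ivan): dept_id=NULL, no match -> dropped
  - employee 3 (Zoe): dept_id=2 -> matches Design
  - employee 4 (Uma): dept_id=NULL, no match -> dropped
  - employee 5 (Sam): dept_id=1 -> matches Finance
  - employee 6 (Yara): dept_id=3 -> matches Legal
  - employee 7 (Tina): dept_id=3 -> matches Legal
So 2 of 7 rows are dropped.

SQL:
SELECT a.name, b.name AS department
FROM employees a
INNER JOIN departments b ON a.dept_id = b.id

Result:
name  | department
------+-----------
Aaron | Finance   
Zoe   | Design    
Sam   | Finance   
Yara  | Legal     
Tina  | Legal     


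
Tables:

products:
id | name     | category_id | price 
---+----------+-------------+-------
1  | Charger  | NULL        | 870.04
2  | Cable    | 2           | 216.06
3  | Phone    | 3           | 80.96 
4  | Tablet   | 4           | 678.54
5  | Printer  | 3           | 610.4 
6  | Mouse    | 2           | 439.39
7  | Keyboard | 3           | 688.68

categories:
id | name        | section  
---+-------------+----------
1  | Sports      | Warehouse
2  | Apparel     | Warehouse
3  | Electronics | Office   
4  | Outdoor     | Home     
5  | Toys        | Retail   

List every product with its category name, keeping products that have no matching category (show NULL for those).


LEFT JOIN keeps every row from products (the left table); where category_id has no match in categories, the category columns become NULL. Walk through each product:
  - product 1 (Charger): category_id=NULL, no match -> kept with NULL
  - product 2 (Cable): category_id=2 -> matches Apparel
  - product 3 (Phone): category_id=3 -> matches Electronics
  - product 4 (Tablet): category_id=4 -> matches Outdoor
  - product 5 (Printer): category_id=3 -> matches Electronics
  - product 6 (Mouse): category_id=2 -> matches Apparel
  - product 7 (Keyboard): category_id=3 -> matches Electronics
All 7 rows appear; 1 has NULL category.

SQL:
SELECT a.name, b.name AS category
FROM products a
LEFT JOIN categories b ON a.category_id = b.id

Result:
name     | category   
---------+------------
Charger  | NULL       
Cable    | Apparel    
Phone    | Electronics
Tablet   | Outdoor    
Printer  | Electronics
Mouse    | Apparel    
Keyboard | Electronics


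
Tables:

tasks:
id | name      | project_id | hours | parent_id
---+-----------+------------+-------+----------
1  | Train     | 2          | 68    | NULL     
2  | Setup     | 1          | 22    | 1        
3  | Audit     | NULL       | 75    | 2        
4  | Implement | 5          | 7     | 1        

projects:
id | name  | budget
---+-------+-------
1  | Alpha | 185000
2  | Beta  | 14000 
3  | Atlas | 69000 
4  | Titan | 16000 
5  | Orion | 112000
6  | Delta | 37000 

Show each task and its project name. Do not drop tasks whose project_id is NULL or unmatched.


LEFT JOIN keeps every row from tasks (the left table); where project_id has no match in projects, the project columns become NULL. Walk through each task:
  - task 1 (Train): project_id=2 -> matches Beta
  - task 2 (Setup): project_id=1 -> matches Alpha
  - task 3 (Audit): project_id=NULL, no match -> kept with NULL
  - task 4 (Implement): project_id=5 -> matches Orion
All 4 rows appear; 1 has NULL project.

SQL:
SELECT a.name, b.name AS project
FROM tasks a
LEFT JOIN projects b ON a.project_id = b.id

Result:
name      | project
----------+--------
Train     | Beta   
Setup     | Alpha  
Audit     | NULL   
Implement | Orion  


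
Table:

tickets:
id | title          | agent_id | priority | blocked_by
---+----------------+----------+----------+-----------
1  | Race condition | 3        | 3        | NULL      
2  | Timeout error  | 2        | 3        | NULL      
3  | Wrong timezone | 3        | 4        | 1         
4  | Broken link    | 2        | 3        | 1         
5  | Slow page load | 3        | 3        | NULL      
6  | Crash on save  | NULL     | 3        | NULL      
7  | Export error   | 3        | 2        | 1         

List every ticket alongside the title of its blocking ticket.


This is a self-join: tickets is joined to a second copy of itself, matching each row's blocked_by to another row's id. Use LEFT JOIN so rows with blocked_by=NULL are kept.
  - ticket 1 (Race condition): blocked_by=NULL -> NULL
  - ticket 2 (Timeout error): blocked_by=NULL -> NULL
  - ticket 3 (Wrong timezone): blocked_by=1 -> Race condition
  - ticket 4 (Broken link): blocked_by=1 -> Race condition
  - ticket 5 (Slow page load): blocked_by=NULL -> NULL
  - ticket 6 (Crash on save): blocked_by=NULL -> NULL
  - ticket 7 (Export error): blocked_by=1 -> Race condition

SQL:
SELECT a.title AS item, b.title AS blocked_by
FROM tickets a
LEFT JOIN tickets b ON a.blocked_by = b.id

Result:
item           | blocked_by    
---------------+---------------
Race condition | NULL          
Timeout error  | NULL          
Wrong timezone | Race condition
Broken link    | Race condition
Slow page load | NULL          
Crash on save  | NULL          
Export error   | Race condition


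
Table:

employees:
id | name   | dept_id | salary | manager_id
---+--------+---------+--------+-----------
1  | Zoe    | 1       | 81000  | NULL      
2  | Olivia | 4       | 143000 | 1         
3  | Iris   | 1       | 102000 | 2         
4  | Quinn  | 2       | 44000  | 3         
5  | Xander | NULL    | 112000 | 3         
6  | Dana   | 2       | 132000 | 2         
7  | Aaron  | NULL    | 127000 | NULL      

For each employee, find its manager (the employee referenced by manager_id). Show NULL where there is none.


This is a self-join: employees is joined to a second copy of itself, matching each row's manager_id to another row's id. Use LEFT JOIN so rows with manager_id=NULL are kept.
  - employee 1 (Zoe): manager_id=NULL -> NULL
  - employee 2 (Olivia): manager_id=1 -> Zoe
  - employee 3 (Iris): manager_id=2 -> Olivia
  - employee 4 (Quinn): manager_id=3 -> Iris
  - employee 5 (Xander): manager_id=3 -> Iris
  - employee 6 (Dana): manager_id=2 -> Olivia
  - employee 7 (Aaron): manager_id=NULL -> NULL

SQL:
SELECT a.name AS item, b.name AS manager
FROM employees a
LEFT JOIN employees b ON a.manager_id = b.id

Result:
item   | manager
-------+--------
Zoe    | NULL   
Olivia | Zoe    
Iris   | Olivia 
Quinn  | Iris   
Xander | Iris   
Dana   | Olivia 
Aaron  | NULL   


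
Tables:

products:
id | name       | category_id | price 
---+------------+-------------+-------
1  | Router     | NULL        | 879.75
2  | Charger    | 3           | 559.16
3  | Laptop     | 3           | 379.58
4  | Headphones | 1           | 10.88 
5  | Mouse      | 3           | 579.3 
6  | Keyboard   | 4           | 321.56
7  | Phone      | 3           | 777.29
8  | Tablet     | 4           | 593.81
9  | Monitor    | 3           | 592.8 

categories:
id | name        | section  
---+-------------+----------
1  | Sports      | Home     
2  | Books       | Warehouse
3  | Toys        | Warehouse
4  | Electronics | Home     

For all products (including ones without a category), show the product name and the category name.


LEFT JOIN keeps every row from products (the left table); where category_id has no match in categories, the category columns become NULL. Walk through each product:
  - product 1 (Router): category_id=NULL, no match -> kept with NULL
  - product 2 (Charger): category_id=3 -> matches Toys
  - product 3 (Laptop): category_id=3 -> matches Toys
  - product 4 (Headphones): category_id=1 -> matches Sports
  - product 5 (Mouse): category_id=3 -> matches Toys
  - product 6 (Keyboard): category_id=4 -> matches Electronics
  - product 7 (Phone): category_id=3 -> matches Toys
  - product 8 (Tablet): category_id=4 -> matches Electronics
  - product 9 (Monitor): category_id=3 -> matches Toys
All 9 rows appear; 1 has NULL category.

SQL:
SELECT a.name, b.name AS category
FROM products a
LEFT JOIN categories b ON a.category_id = b.id

Result:
name       | category   
-----------+------------
Router     | NULL       
Charger    | Toys       
Laptop     | Toys       
Headphones | Sports     
Mouse      | Toys       
Keyboard   | Electronics
Phone      | Toys       
Tablet     | Electronics
Monitor    | Toys       


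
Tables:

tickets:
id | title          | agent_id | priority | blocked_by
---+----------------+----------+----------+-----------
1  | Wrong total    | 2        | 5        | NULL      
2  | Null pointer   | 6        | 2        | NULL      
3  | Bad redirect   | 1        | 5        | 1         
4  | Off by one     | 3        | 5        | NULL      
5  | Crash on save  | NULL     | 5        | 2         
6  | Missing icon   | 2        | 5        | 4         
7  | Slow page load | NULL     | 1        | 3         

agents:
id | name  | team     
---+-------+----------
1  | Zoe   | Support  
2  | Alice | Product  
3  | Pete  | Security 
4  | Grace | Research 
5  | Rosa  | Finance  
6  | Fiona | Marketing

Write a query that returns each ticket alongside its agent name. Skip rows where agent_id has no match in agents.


INNER JOIN keeps only tickets rows whose agent_id matches an id in agents. Walk through each ticket:
  - ticket 1 (Wrong total): agent_id=2 -> matches Alice
  - ticket 2 (Null pointer): agent_id=6 -> matches Fiona
  - ticket 3 (Bad redirect): agent_id=1 -> matches Zoe
  - ticket 4 (Off by one): agent_id=3 -> matches Pete
  - ticket 5 (Crash on save): agent_id=NULL, no match -> dropped
  - ticket 6 (Missing icon): agent_id=2 -> matches Alice
  - ticket 7 (Slow page load): agent_id=NULL, no match -> dropped
So 2 of 7 rows are dropped.

SQL:
SELECT a.title, b.name AS agent
FROM tickets a
INNER JOIN agents b ON a.agent_id = b.id

Result:
title        | agent
-------------+------
Wrong total  | Alice
Null pointer | Fiona
Bad redirect | Zoe  
Off by one   | Pete 
Missing icon | Alice


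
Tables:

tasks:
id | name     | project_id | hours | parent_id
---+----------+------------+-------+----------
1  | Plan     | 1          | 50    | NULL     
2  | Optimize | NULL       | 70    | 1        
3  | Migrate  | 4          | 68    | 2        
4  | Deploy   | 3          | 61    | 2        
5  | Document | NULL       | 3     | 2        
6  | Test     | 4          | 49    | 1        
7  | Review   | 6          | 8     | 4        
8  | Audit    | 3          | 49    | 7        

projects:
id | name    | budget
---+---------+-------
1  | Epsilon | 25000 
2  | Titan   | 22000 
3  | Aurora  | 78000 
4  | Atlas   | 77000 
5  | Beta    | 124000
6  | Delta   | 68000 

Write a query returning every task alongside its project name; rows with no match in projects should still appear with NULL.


LEFT JOIN keeps every row from tasks (the left table); where project_id has no match in projects, the project columns become NULL. Walk through each task:
  - task 1 (Plan): project_id=1 -> matches Epsilon
  - task 2 (Optimize): project_id=NULL, no match -> kept with NULL
  - task 3 (Migrate): project_id=4 -> matches Atlas
  - task 4 (Deploy): project_id=3 -> matches Aurora
  - task 5 (Document): project_id=NULL, no match -> kept with NULL
  - task 6 (Test): project_id=4 -> matches Atlas
  - task 7 (Review): project_id=6 -> matches Delta
  - task 8 (Audit): project_id=3 -> matches Aurora
All 8 rows appear; 2 have NULL project.

SQL:
SELECT a.name, b.name AS project
FROM tasks a
LEFT JOIN projects b ON a.project_id = b.id

Result:
name     | project
---------+--------
Plan     | Epsilon
Optimize | NULL   
Migrate  | Atlas  
Deploy   | Aurora 
Document | NULL   
Test     | Atlas  
Review   | Delta  
Audit    | Aurora 


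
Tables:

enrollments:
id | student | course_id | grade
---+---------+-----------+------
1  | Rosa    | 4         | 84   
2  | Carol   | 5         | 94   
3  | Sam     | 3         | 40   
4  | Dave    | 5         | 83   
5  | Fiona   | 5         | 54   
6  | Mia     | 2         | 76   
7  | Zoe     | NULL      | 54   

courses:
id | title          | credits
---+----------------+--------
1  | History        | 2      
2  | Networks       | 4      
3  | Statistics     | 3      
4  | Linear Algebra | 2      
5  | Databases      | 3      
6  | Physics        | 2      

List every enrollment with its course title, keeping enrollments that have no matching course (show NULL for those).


LEFT JOIN keeps every row from enrollments (the left table); where course_id has no match in courses, the course columns become NULL. Walk through each enrollment:
  - enrollment 1 (Rosa): course_id=4 -> matches Linear Algebra
  - enrollment 2 (Carol): course_id=5 -> matches Databases
  - enrollment 3 (Sam): course_id=3 -> matches Statistics
  - enrollment 4 (Dave): course_id=5 -> matches Databases
  - enrollment 5 (Fiona): course_id=5 -> matches Databases
  - enrollment 6 (Mia): course_id=2 -> matches Networks
  - enrollment 7 (Zoe): course_id=NULL, no match -> kept with NULL
All 7 rows appear; 1 has NULL course.

SQL:
SELECT a.student, b.title AS course
FROM enrollments a
LEFT JOIN courses b ON a.course_id = b.id

Result:
student | course        
--------+---------------
Rosa    | Linear Algebra
Carol   | Databases     
Sam     | Statistics    
Dave    | Databases     
Fiona   | Databases     
Mia     | Networks      
Zoe     | NULL          


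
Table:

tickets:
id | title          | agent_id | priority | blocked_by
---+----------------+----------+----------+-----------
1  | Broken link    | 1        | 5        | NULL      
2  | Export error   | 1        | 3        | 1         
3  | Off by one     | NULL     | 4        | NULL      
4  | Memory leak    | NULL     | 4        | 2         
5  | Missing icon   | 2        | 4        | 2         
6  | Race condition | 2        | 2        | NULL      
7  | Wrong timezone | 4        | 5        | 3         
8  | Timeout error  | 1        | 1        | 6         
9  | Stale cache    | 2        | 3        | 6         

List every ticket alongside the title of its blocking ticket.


This is a self-join: tickets is joined to a second copy of itself, matching each row's blocked_by to another row's id. Use LEFT JOIN so rows with blocked_by=NULL are kept.
  - ticket 1 (Broken link): blocked_by=NULL -> NULL
  - ticket 2 (Export error): blocked_by=1 -> Broken link
  - ticket 3 (Off by one): blocked_by=NULL -> NULL
  - ticket 4 (Memory leak): blocked_by=2 -> Export error
  - ticket 5 (Missing icon): blocked_by=2 -> Export error
  - ticket 6 (Race condition): blocked_by=NULL -> NULL
  - ticket 7 (Wrong timezone): blocked_by=3 -> Off by one
  - ticket 8 (Timeout error): blocked_by=6 -> Race condition
  - ticket 9 (Stale cache): blocked_by=6 -> Race condition

SQL:
SELECT a.title AS item, b.title AS blocked_by
FROM tickets a
LEFT JOIN tickets b ON a.blocked_by = b.id

Result:
item           | blocked_by    
---------------+---------------
Broken link    | NULL          
Export error   | Broken link   
Off by one     | NULL          
Memory leak    | Export error  
Missing icon   | Export error  
Race condition | NULL          
Wrong timezone | Off by one    
Timeout error  | Race condition
Stale cache    | Race condition
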